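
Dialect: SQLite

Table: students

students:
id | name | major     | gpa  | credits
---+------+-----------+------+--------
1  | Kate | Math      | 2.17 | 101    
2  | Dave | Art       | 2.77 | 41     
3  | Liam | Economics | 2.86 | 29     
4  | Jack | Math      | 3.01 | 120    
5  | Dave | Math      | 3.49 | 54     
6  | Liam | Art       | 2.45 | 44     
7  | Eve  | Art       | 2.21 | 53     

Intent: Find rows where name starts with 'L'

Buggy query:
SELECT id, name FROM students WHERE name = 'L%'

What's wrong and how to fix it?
Bug: '=' compares the literal string including the % character; pattern matching needs LIKE

Fix: Replace '=' with LIKE so 'L%' is treated as a pattern

Corrected query:
SELECT id, name FROM students WHERE name LIKE 'L%'

Result:
id | name
---+-----
3  | Liam
6  | Liam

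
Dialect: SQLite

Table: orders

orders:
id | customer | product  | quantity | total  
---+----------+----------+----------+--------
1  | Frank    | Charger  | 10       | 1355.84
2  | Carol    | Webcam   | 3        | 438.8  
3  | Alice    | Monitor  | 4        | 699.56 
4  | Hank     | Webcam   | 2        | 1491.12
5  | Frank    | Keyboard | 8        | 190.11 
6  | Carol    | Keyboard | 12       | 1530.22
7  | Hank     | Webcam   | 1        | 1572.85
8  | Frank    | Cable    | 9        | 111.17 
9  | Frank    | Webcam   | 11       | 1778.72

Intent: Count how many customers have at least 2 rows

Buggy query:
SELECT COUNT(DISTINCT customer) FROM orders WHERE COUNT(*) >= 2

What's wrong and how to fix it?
Bug: WHERE filters individual rows, not groups, so a group-level COUNT is invalid there

Fix: Use a subquery that GROUPs and filters with HAVING, then count its rows

Corrected query:
SELECT COUNT(*) FROM (SELECT customer FROM orders GROUP BY customer HAVING COUNT(*) >= 2)

Result:
COUNT(*)
--------
3       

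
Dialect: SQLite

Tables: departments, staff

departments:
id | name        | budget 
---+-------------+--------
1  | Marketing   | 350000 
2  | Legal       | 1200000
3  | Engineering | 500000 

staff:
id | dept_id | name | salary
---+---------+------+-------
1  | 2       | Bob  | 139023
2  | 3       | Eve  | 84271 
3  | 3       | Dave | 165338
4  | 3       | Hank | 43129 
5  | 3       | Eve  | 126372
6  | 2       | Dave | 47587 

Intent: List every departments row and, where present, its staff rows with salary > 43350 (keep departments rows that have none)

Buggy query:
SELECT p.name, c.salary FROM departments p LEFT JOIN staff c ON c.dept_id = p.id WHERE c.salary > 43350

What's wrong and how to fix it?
Bug: Filtering c.salary in WHERE discards the NULL rows produced by LEFT JOIN, turning it into an inner join

Fix: Put 'c.salary > 43350' in the JOIN's ON clause instead of WHERE

Corrected query:
SELECT p.name, c.salary FROM departments p LEFT JOIN staff c ON c.dept_id = p.id AND c.salary > 43350

Result:
name        | salary
------------+-------
Marketing   | NULL  
Legal       | 47587 
Legal       | 139023
Engineering | 84271 
Engineering | 126372
Engineering | 165338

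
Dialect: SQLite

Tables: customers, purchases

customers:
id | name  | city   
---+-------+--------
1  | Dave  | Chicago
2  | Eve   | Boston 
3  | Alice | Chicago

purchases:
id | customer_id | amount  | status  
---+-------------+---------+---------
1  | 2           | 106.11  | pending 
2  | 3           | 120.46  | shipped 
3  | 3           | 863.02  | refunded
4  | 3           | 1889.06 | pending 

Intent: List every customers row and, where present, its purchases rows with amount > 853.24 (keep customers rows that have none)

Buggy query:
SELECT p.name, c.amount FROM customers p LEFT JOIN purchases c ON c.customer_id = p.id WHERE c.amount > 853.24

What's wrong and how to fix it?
Bug: Filtering c.amount in WHERE discards the NULL rows produced by LEFT JOIN, turning it into an inner join

Fix: Put 'c.amount > 853.24' in the JOIN's ON clause instead of WHERE

Corrected query:
SELECT p.name, c.amount FROM customers p LEFT JOIN purchases c ON c.customer_id = p.id AND c.amount > 853.24

Result:
name  | amount 
------+--------
Dave  | NULL   
Eve   | NULL   
Alice | 863.02 
Alice | 1889.06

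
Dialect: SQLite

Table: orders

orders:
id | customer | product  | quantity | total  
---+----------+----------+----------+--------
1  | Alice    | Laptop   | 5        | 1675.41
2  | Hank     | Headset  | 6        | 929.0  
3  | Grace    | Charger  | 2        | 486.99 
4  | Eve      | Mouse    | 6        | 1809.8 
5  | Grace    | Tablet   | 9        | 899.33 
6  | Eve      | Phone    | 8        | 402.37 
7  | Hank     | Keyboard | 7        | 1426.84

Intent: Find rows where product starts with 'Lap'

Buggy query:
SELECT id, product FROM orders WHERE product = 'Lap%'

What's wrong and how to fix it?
Bug: '=' compares the literal string including the % character; pattern matching needs LIKE

Fix: Use LIKE for wildcard pattern matching

Corrected query:
SELECT id, product FROM orders WHERE product LIKE 'Lap%'

Result:
id | product
---+--------
1  | Laptop 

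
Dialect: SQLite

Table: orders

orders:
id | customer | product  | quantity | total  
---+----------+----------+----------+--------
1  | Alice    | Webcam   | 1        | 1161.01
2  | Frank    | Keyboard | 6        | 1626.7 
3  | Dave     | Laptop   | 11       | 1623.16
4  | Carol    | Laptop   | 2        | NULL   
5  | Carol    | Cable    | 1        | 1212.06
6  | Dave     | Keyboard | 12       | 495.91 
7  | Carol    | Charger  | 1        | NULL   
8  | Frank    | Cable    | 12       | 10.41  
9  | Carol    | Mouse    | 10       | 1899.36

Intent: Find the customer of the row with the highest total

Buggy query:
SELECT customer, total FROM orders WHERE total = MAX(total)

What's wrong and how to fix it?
Bug: MAX(total) is an aggregate and cannot be used directly in WHERE

Fix: Use a subquery: WHERE total = (SELECT MAX(total) FROM orders)

Corrected query:
SELECT customer, total FROM orders WHERE total = (SELECT MAX(total) FROM orders)

Result:
customer | total  
---------+--------
Carol    | 1899.36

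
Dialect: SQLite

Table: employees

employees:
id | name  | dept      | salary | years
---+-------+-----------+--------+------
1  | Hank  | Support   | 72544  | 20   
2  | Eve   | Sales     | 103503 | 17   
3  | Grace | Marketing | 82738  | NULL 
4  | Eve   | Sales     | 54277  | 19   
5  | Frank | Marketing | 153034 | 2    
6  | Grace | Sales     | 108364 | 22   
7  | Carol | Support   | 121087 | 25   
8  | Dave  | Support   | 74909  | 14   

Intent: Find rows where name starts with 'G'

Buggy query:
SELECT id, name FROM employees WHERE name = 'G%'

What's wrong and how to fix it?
Bug: Wildcards only work with LIKE; '=' treats '%' as a literal character

Fix: Use LIKE for wildcard pattern matching

Corrected query:
SELECT id, name FROM employees WHERE name LIKE 'G%'

Result:
id | name 
---+------
3  | Grace
6  | Grace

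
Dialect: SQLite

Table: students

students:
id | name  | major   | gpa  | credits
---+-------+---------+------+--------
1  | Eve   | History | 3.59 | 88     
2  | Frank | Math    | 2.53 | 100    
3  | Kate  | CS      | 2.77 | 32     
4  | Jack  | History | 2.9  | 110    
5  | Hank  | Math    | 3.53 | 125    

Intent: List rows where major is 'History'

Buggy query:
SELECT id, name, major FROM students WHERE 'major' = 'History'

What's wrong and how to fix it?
Bug: Single quotes denote string literals in SQL; the column name is being compared as a constant string

Fix: Remove the quotes around the column name (or use double quotes for an identifier)

Corrected query:
SELECT id, name, major FROM students WHERE major = 'History'

Result:
id | name | major  
---+------+--------
1  | Eve  | History
4  | Jack | History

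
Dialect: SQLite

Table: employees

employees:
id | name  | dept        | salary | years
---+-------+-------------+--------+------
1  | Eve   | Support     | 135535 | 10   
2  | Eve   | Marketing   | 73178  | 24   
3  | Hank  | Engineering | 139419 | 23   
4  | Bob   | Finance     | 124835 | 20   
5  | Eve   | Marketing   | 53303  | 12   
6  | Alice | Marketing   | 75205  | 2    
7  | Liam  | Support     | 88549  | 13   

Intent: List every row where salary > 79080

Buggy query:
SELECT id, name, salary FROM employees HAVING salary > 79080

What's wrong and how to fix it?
Bug: HAVING filters the output of aggregation, but this query has no GROUP BY and no aggregate functions, so SQLite rejects it (HAVING clause on a non-aggregate query); the condition here is per row

Fix: Use WHERE for row-level filtering

Corrected query:
SELECT id, name, salary FROM employees WHERE salary > 79080

Result:
id | name | salary
---+------+-------
1  | Eve  | 135535
3  | Hank | 139419
4  | Bob  | 124835
7  | Liam | 88549 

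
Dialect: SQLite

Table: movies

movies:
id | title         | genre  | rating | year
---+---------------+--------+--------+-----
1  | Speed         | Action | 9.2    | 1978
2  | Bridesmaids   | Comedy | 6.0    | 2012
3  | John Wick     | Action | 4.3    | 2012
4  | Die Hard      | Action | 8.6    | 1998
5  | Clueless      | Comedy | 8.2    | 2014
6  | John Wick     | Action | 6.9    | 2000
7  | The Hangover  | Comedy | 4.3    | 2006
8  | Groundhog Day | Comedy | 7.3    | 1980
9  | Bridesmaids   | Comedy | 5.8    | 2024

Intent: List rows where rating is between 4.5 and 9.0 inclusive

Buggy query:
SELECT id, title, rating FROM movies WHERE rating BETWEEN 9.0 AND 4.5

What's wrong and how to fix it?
Bug: BETWEEN expects the lower bound first; with 9.0 AND 4.5 the range is empty

Fix: Write BETWEEN 4.5 AND 9.0

Corrected query:
SELECT id, title, rating FROM movies WHERE rating BETWEEN 4.5 AND 9.0

Result:
id | title         | rating
---+---------------+-------
2  | Bridesmaids   | 6     
4  | Die Hard      | 8.6   
5  | Clueless      | 8.2   
6  | John Wick     | 6.9   
8  | Groundhog Day | 7.3   
9  | Bridesmaids   | 5.8   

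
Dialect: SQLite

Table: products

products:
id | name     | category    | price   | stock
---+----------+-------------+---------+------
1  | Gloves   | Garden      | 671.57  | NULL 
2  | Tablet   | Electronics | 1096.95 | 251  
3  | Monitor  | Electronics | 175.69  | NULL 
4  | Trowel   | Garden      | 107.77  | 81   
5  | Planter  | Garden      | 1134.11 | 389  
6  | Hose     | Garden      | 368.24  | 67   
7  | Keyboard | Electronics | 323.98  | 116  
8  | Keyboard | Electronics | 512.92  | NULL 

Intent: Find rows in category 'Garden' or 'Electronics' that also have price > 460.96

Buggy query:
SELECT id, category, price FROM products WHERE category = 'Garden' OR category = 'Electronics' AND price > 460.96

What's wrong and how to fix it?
Bug: Without parentheses, AND is evaluated before OR, so the price filter only applies to the 'Electronics' branch

Fix: Group the OR with parentheses (or use IN), then AND the threshold

Corrected query:
SELECT id, category, price FROM products WHERE (category = 'Garden' OR category = 'Electronics') AND price > 460.96

Result:
id | category    | price  
---+-------------+--------
1  | Garden      | 671.57 
2  | Electronics | 1096.95
5  | Garden      | 1134.11
8  | Electronics | 512.92 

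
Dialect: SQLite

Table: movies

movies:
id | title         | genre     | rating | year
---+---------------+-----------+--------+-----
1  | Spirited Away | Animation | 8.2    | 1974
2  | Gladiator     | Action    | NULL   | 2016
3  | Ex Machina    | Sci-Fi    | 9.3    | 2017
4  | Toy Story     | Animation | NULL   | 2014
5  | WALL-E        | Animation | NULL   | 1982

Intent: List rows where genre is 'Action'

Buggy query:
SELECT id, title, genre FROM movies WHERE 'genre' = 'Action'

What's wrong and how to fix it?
Bug: 'genre' in single quotes is a string literal, not the column; the comparison is literal-vs-literal and never true

Fix: Remove the quotes around the column name (or use double quotes for an identifier)

Corrected query:
SELECT id, title, genre FROM movies WHERE genre = 'Action'

Result:
id | title     | genre 
---+-----------+-------
2  | Gladiator | Action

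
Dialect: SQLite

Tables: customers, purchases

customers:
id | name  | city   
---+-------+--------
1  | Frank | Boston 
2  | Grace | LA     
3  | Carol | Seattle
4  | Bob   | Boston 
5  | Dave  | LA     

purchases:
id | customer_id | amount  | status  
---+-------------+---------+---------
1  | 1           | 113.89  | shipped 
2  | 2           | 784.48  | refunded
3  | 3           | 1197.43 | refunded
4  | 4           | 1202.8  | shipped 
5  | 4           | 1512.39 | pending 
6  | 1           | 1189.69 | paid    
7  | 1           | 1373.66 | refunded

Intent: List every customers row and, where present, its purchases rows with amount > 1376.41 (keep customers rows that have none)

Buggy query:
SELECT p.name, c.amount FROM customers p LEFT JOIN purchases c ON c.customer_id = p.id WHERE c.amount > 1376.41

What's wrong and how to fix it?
Bug: Filtering c.amount in WHERE discards the NULL rows produced by LEFT JOIN, turning it into an inner join

Fix: Move the right-table condition into the ON clause so unmatched parents are kept

Corrected query:
SELECT p.name, c.amount FROM customers p LEFT JOIN purchases c ON c.customer_id = p.id AND c.amount > 1376.41

Result:
name  | amount 
------+--------
Frank | NULL   
Grace | NULL   
Carol | NULL   
Bob   | 1512.39
Dave  | NULL   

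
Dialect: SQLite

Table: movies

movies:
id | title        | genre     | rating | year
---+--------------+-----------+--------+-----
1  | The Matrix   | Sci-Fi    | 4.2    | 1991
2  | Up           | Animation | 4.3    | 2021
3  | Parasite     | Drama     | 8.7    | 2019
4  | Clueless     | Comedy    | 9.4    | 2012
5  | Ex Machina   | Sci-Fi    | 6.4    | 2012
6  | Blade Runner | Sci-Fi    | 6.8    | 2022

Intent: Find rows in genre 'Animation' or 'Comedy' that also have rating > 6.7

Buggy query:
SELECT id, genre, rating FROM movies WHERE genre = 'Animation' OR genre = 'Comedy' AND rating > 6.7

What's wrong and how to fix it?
Bug: Without parentheses, AND is evaluated before OR, so the rating filter only applies to the 'Comedy' branch

Fix: Add parentheses around the OR so the AND applies to both alternatives

Corrected query:
SELECT id, genre, rating FROM movies WHERE (genre = 'Animation' OR genre = 'Comedy') AND rating > 6.7

Result:
id | genre  | rating
---+--------+-------
4  | Comedy | 9.4   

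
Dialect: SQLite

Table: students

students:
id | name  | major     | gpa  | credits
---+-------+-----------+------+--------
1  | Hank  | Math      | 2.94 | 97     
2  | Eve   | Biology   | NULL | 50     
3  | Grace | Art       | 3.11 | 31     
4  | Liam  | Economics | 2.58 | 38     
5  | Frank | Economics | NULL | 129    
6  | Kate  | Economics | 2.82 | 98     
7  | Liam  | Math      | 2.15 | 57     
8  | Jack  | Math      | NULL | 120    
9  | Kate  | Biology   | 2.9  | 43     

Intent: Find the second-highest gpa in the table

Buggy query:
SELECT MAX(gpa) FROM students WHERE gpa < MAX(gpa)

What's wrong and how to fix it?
Bug: MAX(gpa) on the right of the comparison is an aggregate-in-WHERE error

Fix: Put the inner MAX in a scalar subquery

Corrected query:
SELECT MAX(gpa) FROM students WHERE gpa < (SELECT MAX(gpa) FROM students)

Result:
MAX(gpa)
--------
2.94    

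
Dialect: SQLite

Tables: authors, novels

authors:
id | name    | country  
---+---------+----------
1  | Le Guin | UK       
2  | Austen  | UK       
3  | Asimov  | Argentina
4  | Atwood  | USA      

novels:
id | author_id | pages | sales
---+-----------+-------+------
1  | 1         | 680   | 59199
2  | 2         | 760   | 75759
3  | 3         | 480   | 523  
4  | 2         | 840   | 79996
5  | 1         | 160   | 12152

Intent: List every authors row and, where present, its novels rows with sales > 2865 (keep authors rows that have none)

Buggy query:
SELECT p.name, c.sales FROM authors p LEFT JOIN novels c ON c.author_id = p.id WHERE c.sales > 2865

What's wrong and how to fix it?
Bug: A WHERE condition on the right-hand table after LEFT JOIN drops unmatched parents

Fix: Move the right-table condition into the ON clause so unmatched parents are kept

Corrected query:
SELECT p.name, c.sales FROM authors p LEFT JOIN novels c ON c.author_id = p.id AND c.sales > 2865

Result:
name    | sales
--------+------
Le Guin | 12152
Le Guin | 59199
Austen  | 75759
Austen  | 79996
Asimov  | NULL 
Atwood  | NULL 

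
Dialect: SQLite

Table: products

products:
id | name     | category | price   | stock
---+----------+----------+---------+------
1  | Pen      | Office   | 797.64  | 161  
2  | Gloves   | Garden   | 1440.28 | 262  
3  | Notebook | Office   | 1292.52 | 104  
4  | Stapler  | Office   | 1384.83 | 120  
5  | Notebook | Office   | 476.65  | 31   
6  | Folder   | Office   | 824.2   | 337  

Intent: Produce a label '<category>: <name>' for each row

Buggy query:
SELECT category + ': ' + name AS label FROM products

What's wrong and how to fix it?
Bug: SQLite uses || for string concatenation; + coerces text to numbers (yielding 0)

Fix: Use the || operator for string concatenation

Corrected query:
SELECT category || ': ' || name AS label FROM products

Result:
label           
----------------
Office: Pen     
Garden: Gloves  
Office: Notebook
Office: Stapler 
Office: Notebook
Office: Folder  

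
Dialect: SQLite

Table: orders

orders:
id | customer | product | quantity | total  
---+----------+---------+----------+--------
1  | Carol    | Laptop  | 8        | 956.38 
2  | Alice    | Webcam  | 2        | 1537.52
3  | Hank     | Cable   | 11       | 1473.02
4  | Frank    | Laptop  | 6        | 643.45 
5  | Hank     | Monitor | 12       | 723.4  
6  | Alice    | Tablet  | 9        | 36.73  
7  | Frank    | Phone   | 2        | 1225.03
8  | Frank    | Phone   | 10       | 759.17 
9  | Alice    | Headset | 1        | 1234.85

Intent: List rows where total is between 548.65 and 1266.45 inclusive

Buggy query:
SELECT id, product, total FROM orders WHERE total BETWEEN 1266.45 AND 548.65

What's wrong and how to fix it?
Bug: The bounds are reversed; BETWEEN a AND b requires a <= b to match anything

Fix: Swap the bounds so the smaller value comes first

Corrected query:
SELECT id, product, total FROM orders WHERE total BETWEEN 548.65 AND 1266.45

Result:
id | product | total  
---+---------+--------
1  | Laptop  | 956.38 
4  | Laptop  | 643.45 
5  | Monitor | 723.4  
7  | Phone   | 1225.03
8  | Phone   | 759.17 
9  | Headset | 1234.85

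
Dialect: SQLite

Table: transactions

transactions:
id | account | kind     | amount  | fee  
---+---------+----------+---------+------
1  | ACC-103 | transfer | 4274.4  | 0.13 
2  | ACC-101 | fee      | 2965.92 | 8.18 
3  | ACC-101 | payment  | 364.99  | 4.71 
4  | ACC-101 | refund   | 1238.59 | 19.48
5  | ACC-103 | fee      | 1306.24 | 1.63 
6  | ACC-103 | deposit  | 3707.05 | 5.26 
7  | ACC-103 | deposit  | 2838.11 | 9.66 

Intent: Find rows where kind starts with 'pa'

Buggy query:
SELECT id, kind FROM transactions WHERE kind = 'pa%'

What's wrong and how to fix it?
Bug: '=' compares the literal string including the % character; pattern matching needs LIKE

Fix: Use LIKE for wildcard pattern matching

Corrected query:
SELECT id, kind FROM transactions WHERE kind LIKE 'pa%'

Result:
id | kind   
---+--------
3  | payment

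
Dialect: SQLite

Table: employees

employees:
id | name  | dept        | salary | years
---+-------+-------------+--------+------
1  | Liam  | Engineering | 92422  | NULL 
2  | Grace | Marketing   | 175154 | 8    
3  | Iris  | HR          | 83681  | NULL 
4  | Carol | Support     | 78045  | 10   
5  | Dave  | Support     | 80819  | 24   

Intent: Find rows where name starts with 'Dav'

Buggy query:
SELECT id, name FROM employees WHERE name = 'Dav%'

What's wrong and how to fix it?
Bug: '=' compares the literal string including the % character; pattern matching needs LIKE

Fix: Use LIKE for wildcard pattern matching

Corrected query:
SELECT id, name FROM employees WHERE name LIKE 'Dav%'

Result:
id | name
---+-----
5  | Dave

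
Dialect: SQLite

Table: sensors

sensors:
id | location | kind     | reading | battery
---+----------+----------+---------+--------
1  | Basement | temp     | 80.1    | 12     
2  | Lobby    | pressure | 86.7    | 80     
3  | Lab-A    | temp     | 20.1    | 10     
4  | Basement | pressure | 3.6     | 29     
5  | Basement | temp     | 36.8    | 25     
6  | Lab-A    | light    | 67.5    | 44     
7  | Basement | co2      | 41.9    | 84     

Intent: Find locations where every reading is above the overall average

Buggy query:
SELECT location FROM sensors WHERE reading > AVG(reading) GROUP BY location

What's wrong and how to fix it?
Bug: WHERE evaluates per row before aggregation, so AVG() is unavailable

Fix: Compute the overall average in a scalar subquery and compare each group's MIN against it in HAVING

Corrected query:
SELECT location FROM sensors GROUP BY location HAVING MIN(reading) > (SELECT AVG(reading) FROM sensors)

Result:
location
--------
Lobby   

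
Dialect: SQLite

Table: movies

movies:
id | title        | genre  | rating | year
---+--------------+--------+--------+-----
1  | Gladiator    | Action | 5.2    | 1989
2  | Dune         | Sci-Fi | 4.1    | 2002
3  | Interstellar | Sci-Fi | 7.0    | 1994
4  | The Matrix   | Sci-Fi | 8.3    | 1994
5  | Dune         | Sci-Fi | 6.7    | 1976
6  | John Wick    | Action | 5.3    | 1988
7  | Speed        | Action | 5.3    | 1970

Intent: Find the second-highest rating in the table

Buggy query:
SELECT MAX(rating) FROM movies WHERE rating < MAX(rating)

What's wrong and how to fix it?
Bug: MAX(rating) on the right of the comparison is an aggregate-in-WHERE error

Fix: Compute the overall MAX in a subquery, then take MAX of rows below it

Corrected query:
SELECT MAX(rating) FROM movies WHERE rating < (SELECT MAX(rating) FROM movies)

Result:
MAX(rating)
-----------
7          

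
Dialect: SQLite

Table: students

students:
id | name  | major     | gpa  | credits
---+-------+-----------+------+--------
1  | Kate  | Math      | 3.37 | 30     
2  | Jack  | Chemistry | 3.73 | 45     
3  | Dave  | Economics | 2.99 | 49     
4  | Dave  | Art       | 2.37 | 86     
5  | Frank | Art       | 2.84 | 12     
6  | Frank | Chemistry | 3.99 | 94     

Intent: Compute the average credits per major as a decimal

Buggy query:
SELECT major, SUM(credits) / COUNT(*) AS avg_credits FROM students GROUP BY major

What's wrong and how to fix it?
Bug: Both operands are integers, so '/' performs integer division and truncates

Fix: Multiply by 1.0 (or CAST to REAL) to force floating-point division

Corrected query:
SELECT major, SUM(credits) * 1.0 / COUNT(*) AS avg_credits FROM students GROUP BY major

Result:
major     | avg_credits
----------+------------
Art       | 49         
Chemistry | 69.5       
Economics | 49         
Math      | 30         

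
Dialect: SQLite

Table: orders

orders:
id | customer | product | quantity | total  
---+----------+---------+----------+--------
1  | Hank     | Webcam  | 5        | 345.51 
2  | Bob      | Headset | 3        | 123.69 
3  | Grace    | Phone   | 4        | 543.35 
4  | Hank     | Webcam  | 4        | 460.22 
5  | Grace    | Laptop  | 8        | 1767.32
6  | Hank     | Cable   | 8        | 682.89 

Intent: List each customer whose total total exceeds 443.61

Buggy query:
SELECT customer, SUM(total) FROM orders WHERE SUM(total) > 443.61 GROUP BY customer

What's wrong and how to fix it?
Bug: WHERE runs before GROUP BY, so aggregates aren't available there

Fix: Use HAVING (which filters groups after aggregation) instead of WHERE

Corrected query:
SELECT customer, SUM(total) FROM orders GROUP BY customer HAVING SUM(total) > 443.61

Result:
customer | SUM(total)
---------+-----------
Grace    | 2310.67   
Hank     | 1488.62   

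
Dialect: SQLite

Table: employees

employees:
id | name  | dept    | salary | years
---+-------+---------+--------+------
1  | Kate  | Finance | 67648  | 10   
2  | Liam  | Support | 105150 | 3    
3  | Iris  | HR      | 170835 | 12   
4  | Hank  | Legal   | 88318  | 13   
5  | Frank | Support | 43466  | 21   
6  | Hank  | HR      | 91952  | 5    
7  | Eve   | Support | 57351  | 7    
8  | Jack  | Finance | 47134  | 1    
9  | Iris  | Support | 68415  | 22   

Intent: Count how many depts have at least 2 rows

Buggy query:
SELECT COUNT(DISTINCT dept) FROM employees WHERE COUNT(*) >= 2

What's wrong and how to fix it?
Bug: COUNT(*) cannot appear in WHERE; the per-group count doesn't exist yet

Fix: Use a subquery that GROUPs and filters with HAVING, then count its rows

Corrected query:
SELECT COUNT(*) FROM (SELECT dept FROM employees GROUP BY dept HAVING COUNT(*) >= 2)

Result:
COUNT(*)
--------
3       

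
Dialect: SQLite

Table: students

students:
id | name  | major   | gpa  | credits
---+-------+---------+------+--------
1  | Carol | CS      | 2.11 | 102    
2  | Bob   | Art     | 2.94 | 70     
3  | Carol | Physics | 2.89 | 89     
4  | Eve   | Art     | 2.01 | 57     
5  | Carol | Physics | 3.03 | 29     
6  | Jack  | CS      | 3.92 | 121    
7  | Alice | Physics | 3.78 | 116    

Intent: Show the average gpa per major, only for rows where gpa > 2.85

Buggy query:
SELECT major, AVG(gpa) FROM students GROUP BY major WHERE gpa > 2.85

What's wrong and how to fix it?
Bug: Row-level WHERE must come before GROUP BY in the clause order

Fix: Place WHERE between FROM and GROUP BY

Corrected query:
SELECT major, AVG(gpa) FROM students WHERE gpa > 2.85 GROUP BY major

Result:
major   | AVG(gpa)
--------+---------
Art     | 2.94    
CS      | 3.92    
Physics | 3.233333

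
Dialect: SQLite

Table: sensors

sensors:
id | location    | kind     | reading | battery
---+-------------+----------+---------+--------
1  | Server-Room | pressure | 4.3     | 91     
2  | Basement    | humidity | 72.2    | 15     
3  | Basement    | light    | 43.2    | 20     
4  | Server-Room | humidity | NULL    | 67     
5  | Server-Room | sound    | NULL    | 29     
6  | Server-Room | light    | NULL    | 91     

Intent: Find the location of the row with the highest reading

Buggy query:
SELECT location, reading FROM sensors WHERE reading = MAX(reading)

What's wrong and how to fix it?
Bug: WHERE is evaluated per row; an aggregate over the whole table isn't defined there

Fix: Wrap MAX in a scalar subquery so WHERE compares against a single value

Corrected query:
SELECT location, reading FROM sensors WHERE reading = (SELECT MAX(reading) FROM sensors)

Result:
location | reading
---------+--------
Basement | 72.2   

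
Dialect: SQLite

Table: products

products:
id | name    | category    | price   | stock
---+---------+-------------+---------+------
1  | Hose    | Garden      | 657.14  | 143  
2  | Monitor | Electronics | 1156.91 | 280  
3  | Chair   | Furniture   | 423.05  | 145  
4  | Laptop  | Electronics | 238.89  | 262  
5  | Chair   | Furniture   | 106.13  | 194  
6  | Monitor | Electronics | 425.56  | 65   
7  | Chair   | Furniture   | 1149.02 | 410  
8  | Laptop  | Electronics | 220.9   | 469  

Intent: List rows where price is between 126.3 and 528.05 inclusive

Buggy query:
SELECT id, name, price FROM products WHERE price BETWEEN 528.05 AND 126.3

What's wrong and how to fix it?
Bug: The bounds are reversed; BETWEEN a AND b requires a <= b to match anything

Fix: Swap the bounds so the smaller value comes first

Corrected query:
SELECT id, name, price FROM products WHERE price BETWEEN 126.3 AND 528.05

Result:
id | name    | price 
---+---------+-------
3  | Chair   | 423.05
4  | Laptop  | 238.89
6  | Monitor | 425.56
8  | Laptop  | 220.9 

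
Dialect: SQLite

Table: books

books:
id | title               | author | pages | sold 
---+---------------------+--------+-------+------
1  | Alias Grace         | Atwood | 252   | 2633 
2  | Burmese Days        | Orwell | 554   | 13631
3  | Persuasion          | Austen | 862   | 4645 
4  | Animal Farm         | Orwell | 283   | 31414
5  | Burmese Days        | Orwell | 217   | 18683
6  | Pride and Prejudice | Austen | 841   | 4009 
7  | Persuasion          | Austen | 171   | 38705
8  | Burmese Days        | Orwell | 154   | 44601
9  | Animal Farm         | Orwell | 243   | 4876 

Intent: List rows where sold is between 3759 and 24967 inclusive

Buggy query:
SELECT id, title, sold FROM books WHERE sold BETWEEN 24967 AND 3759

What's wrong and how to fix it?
Bug: BETWEEN expects the lower bound first; with 24967 AND 3759 the range is empty

Fix: Write BETWEEN 3759 AND 24967

Corrected query:
SELECT id, title, sold FROM books WHERE sold BETWEEN 3759 AND 24967

Result:
id | title               | sold 
---+---------------------+------
2  | Burmese Days        | 13631
3  | Persuasion          | 4645 
5  | Burmese Days        | 18683
6  | Pride and Prejudice | 4009 
9  | Animal Farm         | 4876 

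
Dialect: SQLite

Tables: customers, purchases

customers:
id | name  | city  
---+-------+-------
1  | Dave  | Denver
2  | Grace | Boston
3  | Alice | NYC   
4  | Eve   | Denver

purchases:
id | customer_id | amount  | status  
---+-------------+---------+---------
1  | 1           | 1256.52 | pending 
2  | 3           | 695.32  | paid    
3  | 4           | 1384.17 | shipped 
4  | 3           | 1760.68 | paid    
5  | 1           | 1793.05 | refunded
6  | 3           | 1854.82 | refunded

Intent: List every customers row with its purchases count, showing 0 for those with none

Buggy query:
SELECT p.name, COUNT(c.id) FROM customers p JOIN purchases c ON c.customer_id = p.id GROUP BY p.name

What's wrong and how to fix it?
Bug: INNER JOIN drops customers rows that have no matching purchases rows

Fix: Use LEFT JOIN so parents without children still appear (COUNT(c.id) gives 0)

Corrected query:
SELECT p.name, COUNT(c.id) FROM customers p LEFT JOIN purchases c ON c.customer_id = p.id GROUP BY p.name

Result:
name  | COUNT(c.id)
------+------------
Alice | 3          
Dave  | 2          
Eve   | 1          
Grace | 0          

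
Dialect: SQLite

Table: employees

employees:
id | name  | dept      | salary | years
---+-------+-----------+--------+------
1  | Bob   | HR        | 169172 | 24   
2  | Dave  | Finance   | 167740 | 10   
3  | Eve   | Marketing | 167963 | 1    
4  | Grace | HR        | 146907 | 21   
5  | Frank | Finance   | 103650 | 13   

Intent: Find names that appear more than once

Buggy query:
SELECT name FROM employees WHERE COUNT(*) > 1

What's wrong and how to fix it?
Bug: COUNT(*) is an aggregate and cannot be used in WHERE

Fix: GROUP BY name, then filter groups with HAVING COUNT(*) > 1

Corrected query:
SELECT name FROM employees GROUP BY name HAVING COUNT(*) > 1

Result:
(no rows)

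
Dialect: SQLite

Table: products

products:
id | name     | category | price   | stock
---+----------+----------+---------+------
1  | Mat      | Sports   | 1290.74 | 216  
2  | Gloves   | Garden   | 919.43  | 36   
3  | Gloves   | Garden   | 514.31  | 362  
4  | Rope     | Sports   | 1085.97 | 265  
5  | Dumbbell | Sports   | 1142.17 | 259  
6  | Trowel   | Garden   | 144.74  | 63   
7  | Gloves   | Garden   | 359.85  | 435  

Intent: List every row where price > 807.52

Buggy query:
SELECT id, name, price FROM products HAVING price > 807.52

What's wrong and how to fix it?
Bug: HAVING filters the output of aggregation, but this query has no GROUP BY and no aggregate functions, so SQLite rejects it (HAVING clause on a non-aggregate query); the condition here is per row

Fix: Replace HAVING with WHERE since the condition applies to individual rows

Corrected query:
SELECT id, name, price FROM products WHERE price > 807.52

Result:
id | name     | price  
---+----------+--------
1  | Mat      | 1290.74
2  | Gloves   | 919.43 
4  | Rope     | 1085.97
5  | Dumbbell | 1142.17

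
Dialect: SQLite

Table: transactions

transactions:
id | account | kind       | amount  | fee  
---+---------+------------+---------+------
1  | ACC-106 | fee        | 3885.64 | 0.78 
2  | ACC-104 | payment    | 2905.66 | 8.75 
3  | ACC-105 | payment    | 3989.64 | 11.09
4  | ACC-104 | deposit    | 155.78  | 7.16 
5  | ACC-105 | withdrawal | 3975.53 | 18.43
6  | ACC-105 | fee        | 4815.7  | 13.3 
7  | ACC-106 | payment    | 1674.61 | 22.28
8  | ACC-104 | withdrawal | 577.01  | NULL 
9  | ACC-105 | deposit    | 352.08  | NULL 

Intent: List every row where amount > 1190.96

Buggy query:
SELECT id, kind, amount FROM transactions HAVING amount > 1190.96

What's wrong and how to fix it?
Bug: This is a non-aggregate query (no GROUP BY, no aggregates), so in SQLite the HAVING clause is invalid here; a row-level condition belongs in WHERE

Fix: Replace HAVING with WHERE since the condition applies to individual rows

Corrected query:
SELECT id, kind, amount FROM transactions WHERE amount > 1190.96

Result:
id | kind       | amount 
---+------------+--------
1  | fee        | 3885.64
2  | payment    | 2905.66
3  | payment    | 3989.64
5  | withdrawal | 3975.53
6  | fee        | 4815.7 
7  | payment    | 1674.61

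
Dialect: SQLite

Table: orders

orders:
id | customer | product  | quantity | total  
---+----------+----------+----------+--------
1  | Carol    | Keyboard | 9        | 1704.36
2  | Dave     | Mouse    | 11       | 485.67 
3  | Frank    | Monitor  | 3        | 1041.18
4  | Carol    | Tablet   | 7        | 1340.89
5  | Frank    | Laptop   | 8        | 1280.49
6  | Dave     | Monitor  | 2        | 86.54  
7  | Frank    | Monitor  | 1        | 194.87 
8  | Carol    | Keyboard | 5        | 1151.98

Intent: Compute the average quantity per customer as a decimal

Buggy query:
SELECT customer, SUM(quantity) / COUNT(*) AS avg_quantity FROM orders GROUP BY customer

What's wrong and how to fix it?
Bug: SUM(quantity) and COUNT(*) are both integers; the division truncates the fractional part

Fix: Multiply by 1.0 (or CAST to REAL) to force floating-point division

Corrected query:
SELECT customer, SUM(quantity) * 1.0 / COUNT(*) AS avg_quantity FROM orders GROUP BY customer

Result:
customer | avg_quantity
---------+-------------
Carol    | 7           
Dave     | 6.5         
Frank    | 4           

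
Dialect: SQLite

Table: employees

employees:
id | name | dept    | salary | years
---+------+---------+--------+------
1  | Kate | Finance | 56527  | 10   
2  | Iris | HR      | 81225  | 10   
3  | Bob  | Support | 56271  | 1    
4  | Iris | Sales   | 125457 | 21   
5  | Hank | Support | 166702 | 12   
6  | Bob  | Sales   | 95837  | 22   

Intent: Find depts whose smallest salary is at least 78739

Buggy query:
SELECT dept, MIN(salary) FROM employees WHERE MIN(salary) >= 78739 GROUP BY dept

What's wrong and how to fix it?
Bug: Aggregates like MIN are computed per group after WHERE runs

Fix: Use HAVING for the per-group MIN condition

Corrected query:
SELECT dept, MIN(salary) FROM employees GROUP BY dept HAVING MIN(salary) >= 78739

Result:
dept  | MIN(salary)
------+------------
HR    | 81225      
Sales | 95837      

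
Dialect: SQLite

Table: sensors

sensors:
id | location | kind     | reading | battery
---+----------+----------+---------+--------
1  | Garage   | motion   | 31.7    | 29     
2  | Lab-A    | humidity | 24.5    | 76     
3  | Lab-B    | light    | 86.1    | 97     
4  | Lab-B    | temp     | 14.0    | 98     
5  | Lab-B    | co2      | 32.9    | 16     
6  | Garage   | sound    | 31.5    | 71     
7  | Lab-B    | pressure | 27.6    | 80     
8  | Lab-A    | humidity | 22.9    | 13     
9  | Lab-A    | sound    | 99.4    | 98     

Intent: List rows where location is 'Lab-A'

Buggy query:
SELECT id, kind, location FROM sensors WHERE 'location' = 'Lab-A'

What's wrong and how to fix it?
Bug: Single quotes denote string literals in SQL; the column name is being compared as a constant string

Fix: Remove the quotes around the column name (or use double quotes for an identifier)

Corrected query:
SELECT id, kind, location FROM sensors WHERE location = 'Lab-A'

Result:
id | kind     | location
---+----------+---------
2  | humidity | Lab-A   
8  | humidity | Lab-A   
9  | sound    | Lab-A   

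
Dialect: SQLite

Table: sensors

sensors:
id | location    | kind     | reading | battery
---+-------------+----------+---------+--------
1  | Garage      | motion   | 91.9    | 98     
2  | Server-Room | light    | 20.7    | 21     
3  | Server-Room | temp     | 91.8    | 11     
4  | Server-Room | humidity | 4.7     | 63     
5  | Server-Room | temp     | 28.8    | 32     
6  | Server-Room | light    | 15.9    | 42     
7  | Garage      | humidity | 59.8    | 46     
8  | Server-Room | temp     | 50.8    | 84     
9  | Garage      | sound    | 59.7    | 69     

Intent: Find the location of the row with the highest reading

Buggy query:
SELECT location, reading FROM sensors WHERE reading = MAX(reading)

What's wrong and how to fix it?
Bug: MAX(reading) is an aggregate and cannot be used directly in WHERE

Fix: Wrap MAX in a scalar subquery so WHERE compares against a single value

Corrected query:
SELECT location, reading FROM sensors WHERE reading = (SELECT MAX(reading) FROM sensors)

Result:
location | reading
---------+--------
Garage   | 91.9   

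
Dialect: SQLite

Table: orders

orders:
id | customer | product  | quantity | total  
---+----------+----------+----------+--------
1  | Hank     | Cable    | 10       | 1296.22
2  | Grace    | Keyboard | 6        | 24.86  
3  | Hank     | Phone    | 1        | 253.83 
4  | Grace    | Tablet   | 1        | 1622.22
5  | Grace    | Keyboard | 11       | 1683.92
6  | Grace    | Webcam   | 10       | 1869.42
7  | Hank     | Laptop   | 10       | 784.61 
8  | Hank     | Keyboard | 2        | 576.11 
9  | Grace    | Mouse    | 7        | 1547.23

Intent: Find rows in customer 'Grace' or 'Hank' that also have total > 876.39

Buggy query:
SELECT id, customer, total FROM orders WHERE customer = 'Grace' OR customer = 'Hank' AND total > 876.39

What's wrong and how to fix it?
Bug: AND binds tighter than OR, so this parses as customer = 'Grace' OR (customer = 'Hank' AND total > 876.39)

Fix: Group the OR with parentheses (or use IN), then AND the threshold

Corrected query:
SELECT id, customer, total FROM orders WHERE (customer = 'Grace' OR customer = 'Hank') AND total > 876.39

Result:
id | customer | total  
---+----------+--------
1  | Hank     | 1296.22
4  | Grace    | 1622.22
5  | Grace    | 1683.92
6  | Grace    | 1869.42
9  | Grace    | 1547.23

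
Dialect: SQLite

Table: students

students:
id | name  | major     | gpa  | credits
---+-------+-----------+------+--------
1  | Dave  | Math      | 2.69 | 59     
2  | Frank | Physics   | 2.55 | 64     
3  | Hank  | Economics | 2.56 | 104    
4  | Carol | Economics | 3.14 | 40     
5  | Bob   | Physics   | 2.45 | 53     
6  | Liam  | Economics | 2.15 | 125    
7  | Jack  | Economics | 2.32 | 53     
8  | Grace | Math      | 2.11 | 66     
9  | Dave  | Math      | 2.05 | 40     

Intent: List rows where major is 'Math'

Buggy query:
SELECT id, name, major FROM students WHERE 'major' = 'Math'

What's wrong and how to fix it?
Bug: 'major' in single quotes is a string literal, not the column; the comparison is literal-vs-literal and never true

Fix: Remove the quotes around the column name (or use double quotes for an identifier)

Corrected query:
SELECT id, name, major FROM students WHERE major = 'Math'

Result:
id | name  | major
---+-------+------
1  | Dave  | Math 
8  | Grace | Math 
9  | Dave  | Math 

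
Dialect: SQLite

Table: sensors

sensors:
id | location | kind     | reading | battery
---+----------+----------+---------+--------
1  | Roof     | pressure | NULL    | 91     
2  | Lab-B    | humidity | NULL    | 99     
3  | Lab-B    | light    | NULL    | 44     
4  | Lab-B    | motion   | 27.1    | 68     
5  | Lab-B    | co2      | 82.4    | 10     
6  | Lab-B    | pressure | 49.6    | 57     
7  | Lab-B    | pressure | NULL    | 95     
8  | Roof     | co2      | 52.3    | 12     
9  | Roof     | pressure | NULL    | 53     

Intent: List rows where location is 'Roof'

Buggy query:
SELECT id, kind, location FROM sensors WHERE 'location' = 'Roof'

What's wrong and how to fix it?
Bug: Single quotes denote string literals in SQL; the column name is being compared as a constant string

Fix: Remove the quotes around the column name (or use double quotes for an identifier)

Corrected query:
SELECT id, kind, location FROM sensors WHERE location = 'Roof'

Result:
id | kind     | location
---+----------+---------
1  | pressure | Roof    
8  | co2      | Roof    
9  | pressure | Roof    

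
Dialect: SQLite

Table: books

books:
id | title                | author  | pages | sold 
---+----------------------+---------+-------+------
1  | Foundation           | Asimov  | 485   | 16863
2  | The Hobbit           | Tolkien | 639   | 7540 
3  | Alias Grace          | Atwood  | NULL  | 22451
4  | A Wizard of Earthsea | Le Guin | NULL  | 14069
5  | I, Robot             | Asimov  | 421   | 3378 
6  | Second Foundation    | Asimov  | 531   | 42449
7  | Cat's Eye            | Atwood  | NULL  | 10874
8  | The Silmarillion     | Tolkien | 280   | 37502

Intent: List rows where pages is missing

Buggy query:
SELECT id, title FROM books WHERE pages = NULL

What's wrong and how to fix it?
Bug: Comparing to NULL with '=' never matches; NULL = NULL is unknown, not true

Fix: Use IS NULL to test for NULL

Corrected query:
SELECT id, title FROM books WHERE pages IS NULL

Result:
id | title               
---+---------------------
3  | Alias Grace         
4  | A Wizard of Earthsea
7  | Cat's Eye           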